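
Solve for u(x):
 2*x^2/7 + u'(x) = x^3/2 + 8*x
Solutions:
 u(x) = C1 + x^4/8 - 2*x^3/21 + 4*x^2


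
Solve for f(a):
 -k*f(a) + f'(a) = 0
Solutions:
 f(a) = C1*exp(a*k)


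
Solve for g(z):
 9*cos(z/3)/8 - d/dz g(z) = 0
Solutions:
 g(z) = C1 + 27*sin(z/3)/8


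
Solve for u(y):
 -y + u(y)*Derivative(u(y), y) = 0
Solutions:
 u(y) = -sqrt(C1 + y^2)
 u(y) = sqrt(C1 + y^2)


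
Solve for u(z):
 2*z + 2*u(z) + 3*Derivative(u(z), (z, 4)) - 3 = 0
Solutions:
 u(z) = -z + (C1*sin(6^(3/4)*z/6) + C2*cos(6^(3/4)*z/6))*exp(-6^(3/4)*z/6) + (C3*sin(6^(3/4)*z/6) + C4*cos(6^(3/4)*z/6))*exp(6^(3/4)*z/6) + 3/2


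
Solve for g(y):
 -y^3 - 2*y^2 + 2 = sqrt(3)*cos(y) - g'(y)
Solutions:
 g(y) = C1 + y^4/4 + 2*y^3/3 - 2*y + sqrt(3)*sin(y)


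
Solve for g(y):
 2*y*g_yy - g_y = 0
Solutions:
 g(y) = C1 + C2*y^(3/2)


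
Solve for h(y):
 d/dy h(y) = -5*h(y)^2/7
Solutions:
 h(y) = 7/(C1 + 5*y)


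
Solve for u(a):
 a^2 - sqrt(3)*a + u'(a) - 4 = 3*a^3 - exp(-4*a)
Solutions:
 u(a) = C1 + 3*a^4/4 - a^3/3 + sqrt(3)*a^2/2 + 4*a + exp(-4*a)/4


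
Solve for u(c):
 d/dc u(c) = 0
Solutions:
 u(c) = C1


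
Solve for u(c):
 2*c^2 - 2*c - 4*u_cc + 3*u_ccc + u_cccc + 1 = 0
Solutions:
 u(c) = C1 + C2*c + C3*exp(-4*c) + C4*exp(c) + c^4/24 + c^3/24 + 11*c^2/32


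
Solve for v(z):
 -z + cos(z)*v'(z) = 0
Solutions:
 v(z) = C1 + Integral(z/cos(z), z)


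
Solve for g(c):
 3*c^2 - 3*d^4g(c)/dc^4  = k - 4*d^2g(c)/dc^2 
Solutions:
 g(c) = C1 + C2*c + C3*exp(-2*sqrt(3)*c/3) + C4*exp(2*sqrt(3)*c/3) - c^4/16 + c^2*(2*k - 9)/16


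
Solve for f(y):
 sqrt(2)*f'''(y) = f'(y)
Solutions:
 f(y) = C1 + C2*exp(-2^(3/4)*y/2) + C3*exp(2^(3/4)*y/2)


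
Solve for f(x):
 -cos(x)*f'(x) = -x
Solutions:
 f(x) = C1 + Integral(x/cos(x), x)


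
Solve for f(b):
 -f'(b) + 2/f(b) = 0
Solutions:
 f(b) = -sqrt(C1 + 4*b)
 f(b) = sqrt(C1 + 4*b)


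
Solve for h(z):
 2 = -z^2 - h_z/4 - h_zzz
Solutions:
 h(z) = C1 + C2*sin(z/2) + C3*cos(z/2) - 4*z^3/3 + 24*z


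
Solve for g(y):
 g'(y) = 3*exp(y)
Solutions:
 g(y) = C1 + 3*exp(y)


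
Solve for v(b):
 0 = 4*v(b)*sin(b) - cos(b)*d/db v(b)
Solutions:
 v(b) = C1/cos(b)^4


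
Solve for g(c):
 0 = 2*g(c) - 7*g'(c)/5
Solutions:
 g(c) = C1*exp(10*c/7)


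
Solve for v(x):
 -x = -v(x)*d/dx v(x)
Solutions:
 v(x) = -sqrt(C1 + x^2)
 v(x) = sqrt(C1 + x^2)


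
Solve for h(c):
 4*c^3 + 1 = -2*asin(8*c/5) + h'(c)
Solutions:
 h(c) = C1 + c^4 + 2*c*asin(8*c/5) + c + sqrt(25 - 64*c^2)/4


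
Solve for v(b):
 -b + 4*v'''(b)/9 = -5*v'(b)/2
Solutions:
 v(b) = C1 + C2*sin(3*sqrt(10)*b/4) + C3*cos(3*sqrt(10)*b/4) + b^2/5


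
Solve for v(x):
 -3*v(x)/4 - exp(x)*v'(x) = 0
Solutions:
 v(x) = C1*exp(3*exp(-x)/4)


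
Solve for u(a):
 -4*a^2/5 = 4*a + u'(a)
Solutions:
 u(a) = C1 - 4*a^3/15 - 2*a^2


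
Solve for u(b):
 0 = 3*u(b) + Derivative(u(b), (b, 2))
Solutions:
 u(b) = C1*sin(sqrt(3)*b) + C2*cos(sqrt(3)*b)


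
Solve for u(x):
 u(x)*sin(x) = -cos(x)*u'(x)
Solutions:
 u(x) = C1*cos(x)


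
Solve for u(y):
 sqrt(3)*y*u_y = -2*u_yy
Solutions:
 u(y) = C1 + C2*erf(3^(1/4)*y/2)


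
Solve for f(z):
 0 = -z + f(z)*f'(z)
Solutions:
 f(z) = -sqrt(C1 + z^2)
 f(z) = sqrt(C1 + z^2)


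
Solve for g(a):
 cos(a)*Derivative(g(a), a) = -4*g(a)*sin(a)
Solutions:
 g(a) = C1*cos(a)^4


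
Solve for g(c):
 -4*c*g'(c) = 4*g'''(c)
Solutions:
 g(c) = C1 + Integral(C2*airyai(-c) + C3*airybi(-c), c)


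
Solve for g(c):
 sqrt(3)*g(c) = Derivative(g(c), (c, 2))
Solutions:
 g(c) = C1*exp(-3^(1/4)*c) + C2*exp(3^(1/4)*c)


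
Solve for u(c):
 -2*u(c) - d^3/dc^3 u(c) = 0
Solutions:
 u(c) = C3*exp(-2^(1/3)*c) + (C1*sin(2^(1/3)*sqrt(3)*c/2) + C2*cos(2^(1/3)*sqrt(3)*c/2))*exp(2^(1/3)*c/2)


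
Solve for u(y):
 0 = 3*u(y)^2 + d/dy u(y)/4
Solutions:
 u(y) = 1/(C1 + 12*y)


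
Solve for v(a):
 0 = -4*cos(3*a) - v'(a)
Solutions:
 v(a) = C1 - 4*sin(3*a)/3


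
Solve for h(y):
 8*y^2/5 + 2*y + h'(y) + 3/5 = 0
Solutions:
 h(y) = C1 - 8*y^3/15 - y^2 - 3*y/5


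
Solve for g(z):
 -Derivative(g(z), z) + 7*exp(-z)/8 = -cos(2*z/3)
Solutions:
 g(z) = C1 + 3*sin(2*z/3)/2 - 7*exp(-z)/8


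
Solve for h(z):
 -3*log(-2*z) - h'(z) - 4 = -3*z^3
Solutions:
 h(z) = C1 + 3*z^4/4 - 3*z*log(-z) + z*(-3*log(2) - 1)


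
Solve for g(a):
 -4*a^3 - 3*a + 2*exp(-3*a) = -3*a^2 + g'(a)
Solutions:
 g(a) = C1 - a^4 + a^3 - 3*a^2/2 - 2*exp(-3*a)/3


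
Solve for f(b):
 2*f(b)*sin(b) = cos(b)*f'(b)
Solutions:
 f(b) = C1/cos(b)^2


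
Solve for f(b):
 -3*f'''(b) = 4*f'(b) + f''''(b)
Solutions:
 f(b) = C1 + C2*exp(b*(-1 + 1/(2*(2*sqrt(2) + 3)^(1/3)) + (2*sqrt(2) + 3)^(1/3)/2))*sin(sqrt(3)*b*(-(2*sqrt(2) + 3)^(1/3) + (2*sqrt(2) + 3)^(-1/3))/2) + C3*exp(b*(-1 + 1/(2*(2*sqrt(2) + 3)^(1/3)) + (2*sqrt(2) + 3)^(1/3)/2))*cos(sqrt(3)*b*(-(2*sqrt(2) + 3)^(1/3) + (2*sqrt(2) + 3)^(-1/3))/2) + C4*exp(-b*((2*sqrt(2) + 3)^(-1/3) + 1 + (2*sqrt(2) + 3)^(1/3)))


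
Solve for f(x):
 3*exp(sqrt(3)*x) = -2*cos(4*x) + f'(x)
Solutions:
 f(x) = C1 + sqrt(3)*exp(sqrt(3)*x) + sin(4*x)/2


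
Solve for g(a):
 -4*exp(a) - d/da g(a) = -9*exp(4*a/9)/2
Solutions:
 g(a) = C1 + 81*exp(4*a/9)/8 - 4*exp(a)


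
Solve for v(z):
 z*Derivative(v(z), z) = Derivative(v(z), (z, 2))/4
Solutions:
 v(z) = C1 + C2*erfi(sqrt(2)*z)


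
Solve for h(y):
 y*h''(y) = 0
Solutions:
 h(y) = C1 + C2*y


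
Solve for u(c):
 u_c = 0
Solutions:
 u(c) = C1


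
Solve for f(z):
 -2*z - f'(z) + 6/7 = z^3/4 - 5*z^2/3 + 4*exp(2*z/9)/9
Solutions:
 f(z) = C1 - z^4/16 + 5*z^3/9 - z^2 + 6*z/7 - 2*exp(2*z/9)


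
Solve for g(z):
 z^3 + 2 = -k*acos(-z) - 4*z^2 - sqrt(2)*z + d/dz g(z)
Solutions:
 g(z) = C1 + k*(z*acos(-z) + sqrt(1 - z^2)) + z^4/4 + 4*z^3/3 + sqrt(2)*z^2/2 + 2*z


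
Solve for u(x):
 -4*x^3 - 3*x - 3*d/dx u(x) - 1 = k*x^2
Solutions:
 u(x) = C1 - k*x^3/9 - x^4/3 - x^2/2 - x/3


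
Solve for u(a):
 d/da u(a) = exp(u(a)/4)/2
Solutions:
 u(a) = 4*log(-1/(C1 + a)) + 12*log(2)


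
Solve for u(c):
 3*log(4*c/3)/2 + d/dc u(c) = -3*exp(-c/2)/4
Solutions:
 u(c) = C1 - 3*c*log(c)/2 + c*(-3*log(2) + 3/2 + 3*log(3)/2) + 3*exp(-c/2)/2


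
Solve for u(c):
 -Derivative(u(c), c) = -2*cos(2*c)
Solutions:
 u(c) = C1 + sin(2*c)


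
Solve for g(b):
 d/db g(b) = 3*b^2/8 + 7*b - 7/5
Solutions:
 g(b) = C1 + b^3/8 + 7*b^2/2 - 7*b/5


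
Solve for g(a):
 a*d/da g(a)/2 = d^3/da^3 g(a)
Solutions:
 g(a) = C1 + Integral(C2*airyai(2^(2/3)*a/2) + C3*airybi(2^(2/3)*a/2), a)


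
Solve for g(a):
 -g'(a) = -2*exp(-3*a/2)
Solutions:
 g(a) = C1 - 4*exp(-3*a/2)/3


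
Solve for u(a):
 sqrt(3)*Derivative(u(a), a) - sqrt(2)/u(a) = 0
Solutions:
 u(a) = -sqrt(C1 + 6*sqrt(6)*a)/3
 u(a) = sqrt(C1 + 6*sqrt(6)*a)/3


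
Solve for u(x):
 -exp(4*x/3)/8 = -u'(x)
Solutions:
 u(x) = C1 + 3*exp(4*x/3)/32


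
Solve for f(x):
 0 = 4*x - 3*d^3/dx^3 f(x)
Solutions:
 f(x) = C1 + C2*x + C3*x^2 + x^4/18


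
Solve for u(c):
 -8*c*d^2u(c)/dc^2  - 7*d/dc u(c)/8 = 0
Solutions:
 u(c) = C1 + C2*c^(57/64)


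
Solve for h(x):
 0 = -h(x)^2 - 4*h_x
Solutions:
 h(x) = 4/(C1 + x)


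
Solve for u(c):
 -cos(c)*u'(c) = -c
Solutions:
 u(c) = C1 + Integral(c/cos(c), c)


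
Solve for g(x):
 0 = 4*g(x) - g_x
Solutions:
 g(x) = C1*exp(4*x)


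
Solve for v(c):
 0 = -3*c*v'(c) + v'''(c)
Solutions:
 v(c) = C1 + Integral(C2*airyai(3^(1/3)*c) + C3*airybi(3^(1/3)*c), c)


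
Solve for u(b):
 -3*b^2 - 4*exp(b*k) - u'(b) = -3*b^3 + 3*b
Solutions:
 u(b) = C1 + 3*b^4/4 - b^3 - 3*b^2/2 - 4*exp(b*k)/k


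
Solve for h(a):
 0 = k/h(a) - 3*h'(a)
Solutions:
 h(a) = -sqrt(C1 + 6*a*k)/3
 h(a) = sqrt(C1 + 6*a*k)/3


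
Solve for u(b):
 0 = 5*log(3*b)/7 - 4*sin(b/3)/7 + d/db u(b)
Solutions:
 u(b) = C1 - 5*b*log(b)/7 - 5*b*log(3)/7 + 5*b/7 - 12*cos(b/3)/7


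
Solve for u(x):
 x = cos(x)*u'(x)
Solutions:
 u(x) = C1 + Integral(x/cos(x), x)


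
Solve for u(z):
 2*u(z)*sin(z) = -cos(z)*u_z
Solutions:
 u(z) = C1*cos(z)^2


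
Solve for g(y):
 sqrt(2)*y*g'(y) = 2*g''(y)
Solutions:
 g(y) = C1 + C2*erfi(2^(1/4)*y/2)


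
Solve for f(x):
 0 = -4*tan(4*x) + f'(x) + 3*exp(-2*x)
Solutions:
 f(x) = C1 + log(tan(4*x)^2 + 1)/2 + 3*exp(-2*x)/2


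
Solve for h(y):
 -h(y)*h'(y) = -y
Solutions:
 h(y) = -sqrt(C1 + y^2)
 h(y) = sqrt(C1 + y^2)


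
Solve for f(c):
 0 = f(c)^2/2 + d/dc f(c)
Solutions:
 f(c) = 2/(C1 + c)


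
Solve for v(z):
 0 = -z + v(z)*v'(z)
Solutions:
 v(z) = -sqrt(C1 + z^2)
 v(z) = sqrt(C1 + z^2)


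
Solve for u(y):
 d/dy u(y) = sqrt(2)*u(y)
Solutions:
 u(y) = C1*exp(sqrt(2)*y)


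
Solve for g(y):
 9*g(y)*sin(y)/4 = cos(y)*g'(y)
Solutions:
 g(y) = C1/cos(y)^(9/4)


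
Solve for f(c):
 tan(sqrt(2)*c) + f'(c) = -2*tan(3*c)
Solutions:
 f(c) = C1 + 2*log(cos(3*c))/3 + sqrt(2)*log(cos(sqrt(2)*c))/2


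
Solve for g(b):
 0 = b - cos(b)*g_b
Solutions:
 g(b) = C1 + Integral(b/cos(b), b)


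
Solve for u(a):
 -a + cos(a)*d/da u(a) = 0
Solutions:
 u(a) = C1 + Integral(a/cos(a), a)


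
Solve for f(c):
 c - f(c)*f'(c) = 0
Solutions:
 f(c) = -sqrt(C1 + c^2)
 f(c) = sqrt(C1 + c^2)


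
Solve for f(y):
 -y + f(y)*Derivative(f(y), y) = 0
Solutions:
 f(y) = -sqrt(C1 + y^2)
 f(y) = sqrt(C1 + y^2)


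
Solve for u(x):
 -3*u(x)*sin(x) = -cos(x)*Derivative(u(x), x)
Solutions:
 u(x) = C1/cos(x)^3


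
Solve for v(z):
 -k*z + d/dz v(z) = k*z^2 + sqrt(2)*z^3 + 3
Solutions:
 v(z) = C1 + k*z^3/3 + k*z^2/2 + sqrt(2)*z^4/4 + 3*z


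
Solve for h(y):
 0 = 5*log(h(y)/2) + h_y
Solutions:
 -Integral(1/(-log(_y) + log(2)), (_y, h(y)))/5 = C1 - y


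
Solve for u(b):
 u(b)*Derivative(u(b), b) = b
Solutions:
 u(b) = -sqrt(C1 + b^2)
 u(b) = sqrt(C1 + b^2)


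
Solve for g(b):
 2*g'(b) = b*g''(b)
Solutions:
 g(b) = C1 + C2*b^3


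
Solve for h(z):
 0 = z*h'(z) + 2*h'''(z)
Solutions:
 h(z) = C1 + Integral(C2*airyai(-2^(2/3)*z/2) + C3*airybi(-2^(2/3)*z/2), z)


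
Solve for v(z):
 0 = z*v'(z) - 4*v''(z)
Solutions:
 v(z) = C1 + C2*erfi(sqrt(2)*z/4)


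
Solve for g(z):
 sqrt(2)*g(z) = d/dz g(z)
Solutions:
 g(z) = C1*exp(sqrt(2)*z)


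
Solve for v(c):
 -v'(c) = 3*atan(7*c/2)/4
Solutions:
 v(c) = C1 - 3*c*atan(7*c/2)/4 + 3*log(49*c^2 + 4)/28


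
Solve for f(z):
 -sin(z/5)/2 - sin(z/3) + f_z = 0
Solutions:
 f(z) = C1 - 5*cos(z/5)/2 - 3*cos(z/3)


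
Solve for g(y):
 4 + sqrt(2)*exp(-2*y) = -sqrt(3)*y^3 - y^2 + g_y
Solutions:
 g(y) = C1 + sqrt(3)*y^4/4 + y^3/3 + 4*y - sqrt(2)*exp(-2*y)/2


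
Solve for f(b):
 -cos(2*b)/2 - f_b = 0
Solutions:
 f(b) = C1 - sin(2*b)/4


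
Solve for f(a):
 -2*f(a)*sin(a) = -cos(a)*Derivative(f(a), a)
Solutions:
 f(a) = C1/cos(a)^2


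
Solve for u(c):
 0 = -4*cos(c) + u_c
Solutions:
 u(c) = C1 + 4*sin(c)


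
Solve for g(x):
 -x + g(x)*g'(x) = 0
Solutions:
 g(x) = -sqrt(C1 + x^2)
 g(x) = sqrt(C1 + x^2)


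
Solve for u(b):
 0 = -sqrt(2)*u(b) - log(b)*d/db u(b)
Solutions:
 u(b) = C1*exp(-sqrt(2)*li(b))


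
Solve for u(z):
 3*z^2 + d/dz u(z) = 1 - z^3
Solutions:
 u(z) = C1 - z^4/4 - z^3 + z


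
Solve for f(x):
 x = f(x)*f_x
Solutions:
 f(x) = -sqrt(C1 + x^2)
 f(x) = sqrt(C1 + x^2)


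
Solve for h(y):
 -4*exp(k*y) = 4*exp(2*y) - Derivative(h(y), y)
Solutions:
 h(y) = C1 + 2*exp(2*y) + 4*exp(k*y)/k


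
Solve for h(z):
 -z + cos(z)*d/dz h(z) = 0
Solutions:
 h(z) = C1 + Integral(z/cos(z), z)


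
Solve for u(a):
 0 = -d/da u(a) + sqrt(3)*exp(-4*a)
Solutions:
 u(a) = C1 - sqrt(3)*exp(-4*a)/4


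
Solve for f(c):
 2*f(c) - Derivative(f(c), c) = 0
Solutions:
 f(c) = C1*exp(2*c)


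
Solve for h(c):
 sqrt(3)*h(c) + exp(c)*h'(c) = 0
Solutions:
 h(c) = C1*exp(sqrt(3)*exp(-c))


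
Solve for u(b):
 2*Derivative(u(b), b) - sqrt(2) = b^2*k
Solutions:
 u(b) = C1 + b^3*k/6 + sqrt(2)*b/2


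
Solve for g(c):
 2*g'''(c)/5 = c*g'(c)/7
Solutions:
 g(c) = C1 + Integral(C2*airyai(14^(2/3)*5^(1/3)*c/14) + C3*airybi(14^(2/3)*5^(1/3)*c/14), c)


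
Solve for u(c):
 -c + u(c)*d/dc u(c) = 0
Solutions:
 u(c) = -sqrt(C1 + c^2)
 u(c) = sqrt(C1 + c^2)


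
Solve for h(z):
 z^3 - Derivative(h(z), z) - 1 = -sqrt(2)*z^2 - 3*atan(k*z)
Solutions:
 h(z) = C1 + z^4/4 + sqrt(2)*z^3/3 - z + 3*Piecewise((z*atan(k*z) - log(k^2*z^2 + 1)/(2*k), Ne(k, 0)), (0, True))


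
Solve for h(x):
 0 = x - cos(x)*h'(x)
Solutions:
 h(x) = C1 + Integral(x/cos(x), x)


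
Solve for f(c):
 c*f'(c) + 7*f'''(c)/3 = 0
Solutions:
 f(c) = C1 + Integral(C2*airyai(-3^(1/3)*7^(2/3)*c/7) + C3*airybi(-3^(1/3)*7^(2/3)*c/7), c)


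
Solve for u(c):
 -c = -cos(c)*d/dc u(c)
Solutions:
 u(c) = C1 + Integral(c/cos(c), c)


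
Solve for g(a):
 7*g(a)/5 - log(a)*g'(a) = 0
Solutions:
 g(a) = C1*exp(7*li(a)/5)


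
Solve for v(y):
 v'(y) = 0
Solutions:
 v(y) = C1


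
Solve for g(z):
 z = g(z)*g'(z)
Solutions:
 g(z) = -sqrt(C1 + z^2)
 g(z) = sqrt(C1 + z^2)


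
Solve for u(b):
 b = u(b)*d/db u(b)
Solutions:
 u(b) = -sqrt(C1 + b^2)
 u(b) = sqrt(C1 + b^2)


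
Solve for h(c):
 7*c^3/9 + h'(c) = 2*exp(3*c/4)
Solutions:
 h(c) = C1 - 7*c^4/36 + 8*exp(3*c/4)/3


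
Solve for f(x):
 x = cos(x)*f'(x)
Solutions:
 f(x) = C1 + Integral(x/cos(x), x)


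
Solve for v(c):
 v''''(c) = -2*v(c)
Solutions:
 v(c) = (C1*sin(2^(3/4)*c/2) + C2*cos(2^(3/4)*c/2))*exp(-2^(3/4)*c/2) + (C3*sin(2^(3/4)*c/2) + C4*cos(2^(3/4)*c/2))*exp(2^(3/4)*c/2)


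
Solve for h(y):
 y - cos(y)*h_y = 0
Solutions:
 h(y) = C1 + Integral(y/cos(y), y)


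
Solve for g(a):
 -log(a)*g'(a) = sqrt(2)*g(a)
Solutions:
 g(a) = C1*exp(-sqrt(2)*li(a))


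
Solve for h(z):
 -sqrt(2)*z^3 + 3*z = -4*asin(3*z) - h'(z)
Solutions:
 h(z) = C1 + sqrt(2)*z^4/4 - 3*z^2/2 - 4*z*asin(3*z) - 4*sqrt(1 - 9*z^2)/3


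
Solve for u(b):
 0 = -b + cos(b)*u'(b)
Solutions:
 u(b) = C1 + Integral(b/cos(b), b)


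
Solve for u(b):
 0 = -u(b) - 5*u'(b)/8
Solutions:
 u(b) = C1*exp(-8*b/5)


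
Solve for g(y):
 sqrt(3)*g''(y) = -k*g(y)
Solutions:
 g(y) = C1*exp(-3^(3/4)*y*sqrt(-k)/3) + C2*exp(3^(3/4)*y*sqrt(-k)/3)


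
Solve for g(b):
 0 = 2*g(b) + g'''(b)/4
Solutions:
 g(b) = C3*exp(-2*b) + (C1*sin(sqrt(3)*b) + C2*cos(sqrt(3)*b))*exp(b)


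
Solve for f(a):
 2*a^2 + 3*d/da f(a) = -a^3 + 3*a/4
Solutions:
 f(a) = C1 - a^4/12 - 2*a^3/9 + a^2/8


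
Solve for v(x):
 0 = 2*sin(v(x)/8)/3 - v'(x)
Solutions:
 -2*x/3 + 4*log(cos(v(x)/8) - 1) - 4*log(cos(v(x)/8) + 1) = C1


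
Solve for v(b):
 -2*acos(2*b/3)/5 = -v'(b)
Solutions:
 v(b) = C1 + 2*b*acos(2*b/3)/5 - sqrt(9 - 4*b^2)/5


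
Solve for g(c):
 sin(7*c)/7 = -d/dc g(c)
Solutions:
 g(c) = C1 + cos(7*c)/49


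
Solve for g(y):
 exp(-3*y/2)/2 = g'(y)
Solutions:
 g(y) = C1 - exp(-3*y/2)/3


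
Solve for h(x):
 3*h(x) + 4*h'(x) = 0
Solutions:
 h(x) = C1*exp(-3*x/4)


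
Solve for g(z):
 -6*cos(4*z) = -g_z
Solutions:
 g(z) = C1 + 3*sin(4*z)/2


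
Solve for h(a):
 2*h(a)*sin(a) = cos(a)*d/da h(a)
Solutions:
 h(a) = C1/cos(a)^2


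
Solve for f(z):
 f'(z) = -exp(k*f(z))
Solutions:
 f(z) = Piecewise((log(1/(C1*k + k*z))/k, Ne(k, 0)), (nan, True))
 f(z) = Piecewise((C1 - z, Eq(k, 0)), (nan, True))


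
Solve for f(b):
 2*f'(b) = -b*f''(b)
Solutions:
 f(b) = C1 + C2/b


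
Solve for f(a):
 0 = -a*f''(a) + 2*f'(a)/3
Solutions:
 f(a) = C1 + C2*a^(5/3)


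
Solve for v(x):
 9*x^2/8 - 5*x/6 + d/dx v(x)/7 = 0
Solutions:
 v(x) = C1 - 21*x^3/8 + 35*x^2/12


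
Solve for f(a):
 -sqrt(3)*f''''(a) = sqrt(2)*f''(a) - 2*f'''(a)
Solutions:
 f(a) = C1 + C2*a + (C3*sin(sqrt(3)*a*sqrt(-1 + sqrt(6))/3) + C4*cos(sqrt(3)*a*sqrt(-1 + sqrt(6))/3))*exp(sqrt(3)*a/3)


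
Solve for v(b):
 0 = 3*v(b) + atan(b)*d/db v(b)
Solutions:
 v(b) = C1*exp(-3*Integral(1/atan(b), b))


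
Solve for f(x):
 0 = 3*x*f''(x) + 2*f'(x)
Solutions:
 f(x) = C1 + C2*x^(1/3)


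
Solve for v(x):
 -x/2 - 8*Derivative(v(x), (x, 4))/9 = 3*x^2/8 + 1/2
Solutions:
 v(x) = C1 + C2*x + C3*x^2 + C4*x^3 - 3*x^6/2560 - 3*x^5/640 - 3*x^4/128


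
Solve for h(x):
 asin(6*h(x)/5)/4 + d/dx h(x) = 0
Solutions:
 Integral(1/asin(6*_y/5), (_y, h(x))) = C1 - x/4


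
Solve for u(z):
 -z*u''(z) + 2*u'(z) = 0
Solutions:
 u(z) = C1 + C2*z^3


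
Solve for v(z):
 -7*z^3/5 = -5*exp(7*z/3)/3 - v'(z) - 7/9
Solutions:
 v(z) = C1 + 7*z^4/20 - 7*z/9 - 5*exp(7*z/3)/7


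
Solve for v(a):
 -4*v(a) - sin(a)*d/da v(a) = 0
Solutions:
 v(a) = C1*(cos(a)^2 + 2*cos(a) + 1)/(cos(a)^2 - 2*cos(a) + 1)


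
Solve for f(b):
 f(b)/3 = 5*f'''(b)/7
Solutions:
 f(b) = C3*exp(15^(2/3)*7^(1/3)*b/15) + (C1*sin(3^(1/6)*5^(2/3)*7^(1/3)*b/10) + C2*cos(3^(1/6)*5^(2/3)*7^(1/3)*b/10))*exp(-15^(2/3)*7^(1/3)*b/30)


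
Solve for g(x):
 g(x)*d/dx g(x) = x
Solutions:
 g(x) = -sqrt(C1 + x^2)
 g(x) = sqrt(C1 + x^2)


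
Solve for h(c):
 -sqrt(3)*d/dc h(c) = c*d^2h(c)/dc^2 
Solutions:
 h(c) = C1 + C2*c^(1 - sqrt(3))


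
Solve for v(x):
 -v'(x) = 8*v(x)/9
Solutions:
 v(x) = C1*exp(-8*x/9)


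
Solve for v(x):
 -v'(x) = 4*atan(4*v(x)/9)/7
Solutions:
 Integral(1/atan(4*_y/9), (_y, v(x))) = C1 - 4*x/7


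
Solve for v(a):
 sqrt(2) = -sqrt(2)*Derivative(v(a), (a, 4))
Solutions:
 v(a) = C1 + C2*a + C3*a^2 + C4*a^3 - a^4/24


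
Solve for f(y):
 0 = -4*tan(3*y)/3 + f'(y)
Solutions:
 f(y) = C1 - 4*log(cos(3*y))/9


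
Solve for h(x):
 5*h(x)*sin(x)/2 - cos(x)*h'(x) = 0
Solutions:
 h(x) = C1/cos(x)^(5/2)


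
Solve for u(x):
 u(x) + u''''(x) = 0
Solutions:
 u(x) = (C1*sin(sqrt(2)*x/2) + C2*cos(sqrt(2)*x/2))*exp(-sqrt(2)*x/2) + (C3*sin(sqrt(2)*x/2) + C4*cos(sqrt(2)*x/2))*exp(sqrt(2)*x/2)


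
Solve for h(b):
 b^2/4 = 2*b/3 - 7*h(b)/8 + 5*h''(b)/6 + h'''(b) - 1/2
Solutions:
 h(b) = C1*exp(-b*(50*2^(1/3)/(27*sqrt(32221) + 4853)^(1/3) + 20 + 2^(2/3)*(27*sqrt(32221) + 4853)^(1/3))/72)*sin(2^(1/3)*sqrt(3)*b*(-2^(1/3)*(27*sqrt(32221) + 4853)^(1/3) + 50/(27*sqrt(32221) + 4853)^(1/3))/72) + C2*exp(-b*(50*2^(1/3)/(27*sqrt(32221) + 4853)^(1/3) + 20 + 2^(2/3)*(27*sqrt(32221) + 4853)^(1/3))/72)*cos(2^(1/3)*sqrt(3)*b*(-2^(1/3)*(27*sqrt(32221) + 4853)^(1/3) + 50/(27*sqrt(32221) + 4853)^(1/3))/72) + C3*exp(b*(-10 + 50*2^(1/3)/(27*sqrt(32221) + 4853)^(1/3) + 2^(2/3)*(27*sqrt(32221) + 4853)^(1/3))/36) - 2*b^2/7 + 16*b/21 - 164/147


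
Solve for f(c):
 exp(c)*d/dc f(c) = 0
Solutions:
 f(c) = C1


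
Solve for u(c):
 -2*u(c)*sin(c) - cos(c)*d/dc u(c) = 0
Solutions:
 u(c) = C1*cos(c)^2


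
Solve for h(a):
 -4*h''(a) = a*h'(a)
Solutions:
 h(a) = C1 + C2*erf(sqrt(2)*a/4)


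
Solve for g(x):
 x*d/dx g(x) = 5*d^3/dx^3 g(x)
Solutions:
 g(x) = C1 + Integral(C2*airyai(5^(2/3)*x/5) + C3*airybi(5^(2/3)*x/5), x)


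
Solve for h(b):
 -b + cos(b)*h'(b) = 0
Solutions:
 h(b) = C1 + Integral(b/cos(b), b)


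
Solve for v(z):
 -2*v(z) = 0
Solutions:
 v(z) = 0


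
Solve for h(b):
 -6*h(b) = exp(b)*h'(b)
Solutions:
 h(b) = C1*exp(6*exp(-b))


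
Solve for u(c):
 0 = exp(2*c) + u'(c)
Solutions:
 u(c) = C1 - exp(2*c)/2


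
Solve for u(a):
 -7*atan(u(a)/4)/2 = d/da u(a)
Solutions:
 Integral(1/atan(_y/4), (_y, u(a))) = C1 - 7*a/2


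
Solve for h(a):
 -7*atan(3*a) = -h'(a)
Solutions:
 h(a) = C1 + 7*a*atan(3*a) - 7*log(9*a^2 + 1)/6


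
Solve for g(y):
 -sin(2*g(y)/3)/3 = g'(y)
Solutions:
 y/3 + 3*log(cos(2*g(y)/3) - 1)/4 - 3*log(cos(2*g(y)/3) + 1)/4 = C1


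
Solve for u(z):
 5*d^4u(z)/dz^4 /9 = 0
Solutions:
 u(z) = C1 + C2*z + C3*z^2 + C4*z^3


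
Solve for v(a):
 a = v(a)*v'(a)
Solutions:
 v(a) = -sqrt(C1 + a^2)
 v(a) = sqrt(C1 + a^2)


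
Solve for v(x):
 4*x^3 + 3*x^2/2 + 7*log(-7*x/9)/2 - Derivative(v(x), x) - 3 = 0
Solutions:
 v(x) = C1 + x^4 + x^3/2 + 7*x*log(-x)/2 + x*(-7*log(3) - 13/2 + 7*log(7)/2)


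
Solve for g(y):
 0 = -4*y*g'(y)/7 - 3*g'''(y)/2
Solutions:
 g(y) = C1 + Integral(C2*airyai(-2*21^(2/3)*y/21) + C3*airybi(-2*21^(2/3)*y/21), y)


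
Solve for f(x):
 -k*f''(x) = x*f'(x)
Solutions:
 f(x) = C1 + C2*sqrt(k)*erf(sqrt(2)*x*sqrt(1/k)/2)


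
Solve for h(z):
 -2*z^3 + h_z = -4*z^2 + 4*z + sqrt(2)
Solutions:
 h(z) = C1 + z^4/2 - 4*z^3/3 + 2*z^2 + sqrt(2)*z


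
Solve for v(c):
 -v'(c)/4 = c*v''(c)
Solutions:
 v(c) = C1 + C2*c^(3/4)


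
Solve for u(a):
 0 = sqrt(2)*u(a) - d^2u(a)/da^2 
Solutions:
 u(a) = C1*exp(-2^(1/4)*a) + C2*exp(2^(1/4)*a)


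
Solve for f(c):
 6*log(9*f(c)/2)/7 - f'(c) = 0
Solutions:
 7*Integral(1/(-log(_y) - 2*log(3) + log(2)), (_y, f(c)))/6 = C1 - c


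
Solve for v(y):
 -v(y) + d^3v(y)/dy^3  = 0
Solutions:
 v(y) = C3*exp(y) + (C1*sin(sqrt(3)*y/2) + C2*cos(sqrt(3)*y/2))*exp(-y/2)


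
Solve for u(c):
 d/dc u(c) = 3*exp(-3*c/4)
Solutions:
 u(c) = C1 - 4*exp(-3*c/4)


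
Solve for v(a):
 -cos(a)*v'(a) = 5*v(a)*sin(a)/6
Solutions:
 v(a) = C1*cos(a)^(5/6)


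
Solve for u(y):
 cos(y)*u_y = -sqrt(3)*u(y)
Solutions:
 u(y) = C1*(sin(y) - 1)^(sqrt(3)/2)/(sin(y) + 1)^(sqrt(3)/2)


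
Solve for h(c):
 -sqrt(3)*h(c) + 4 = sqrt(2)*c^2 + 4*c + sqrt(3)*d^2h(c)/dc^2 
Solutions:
 h(c) = C1*sin(c) + C2*cos(c) - sqrt(6)*c^2/3 - 4*sqrt(3)*c/3 + 2*sqrt(6)/3 + 4*sqrt(3)/3


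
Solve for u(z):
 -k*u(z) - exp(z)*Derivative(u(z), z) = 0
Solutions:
 u(z) = C1*exp(k*exp(-z))


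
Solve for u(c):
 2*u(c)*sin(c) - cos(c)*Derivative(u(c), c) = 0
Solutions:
 u(c) = C1/cos(c)^2


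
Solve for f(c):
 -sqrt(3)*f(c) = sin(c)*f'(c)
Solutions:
 f(c) = C1*(cos(c) + 1)^(sqrt(3)/2)/(cos(c) - 1)^(sqrt(3)/2)


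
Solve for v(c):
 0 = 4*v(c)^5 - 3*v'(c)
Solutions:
 v(c) = -3^(1/4)*(-1/(C1 + 16*c))^(1/4)
 v(c) = 3^(1/4)*(-1/(C1 + 16*c))^(1/4)
 v(c) = -3^(1/4)*I*(-1/(C1 + 16*c))^(1/4)
 v(c) = 3^(1/4)*I*(-1/(C1 + 16*c))^(1/4)


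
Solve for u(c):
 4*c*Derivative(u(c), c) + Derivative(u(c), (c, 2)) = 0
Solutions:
 u(c) = C1 + C2*erf(sqrt(2)*c)


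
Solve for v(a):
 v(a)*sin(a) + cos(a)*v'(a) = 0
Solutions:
 v(a) = C1*cos(a)


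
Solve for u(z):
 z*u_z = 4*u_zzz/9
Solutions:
 u(z) = C1 + Integral(C2*airyai(2^(1/3)*3^(2/3)*z/2) + C3*airybi(2^(1/3)*3^(2/3)*z/2), z)


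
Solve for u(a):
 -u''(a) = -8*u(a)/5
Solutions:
 u(a) = C1*exp(-2*sqrt(10)*a/5) + C2*exp(2*sqrt(10)*a/5)


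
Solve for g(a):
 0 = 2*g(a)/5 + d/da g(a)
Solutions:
 g(a) = C1*exp(-2*a/5)


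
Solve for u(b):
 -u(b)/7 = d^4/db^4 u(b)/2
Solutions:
 u(b) = (C1*sin(14^(3/4)*b/14) + C2*cos(14^(3/4)*b/14))*exp(-14^(3/4)*b/14) + (C3*sin(14^(3/4)*b/14) + C4*cos(14^(3/4)*b/14))*exp(14^(3/4)*b/14)


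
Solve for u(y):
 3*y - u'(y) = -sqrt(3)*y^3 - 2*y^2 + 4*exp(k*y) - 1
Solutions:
 u(y) = C1 + sqrt(3)*y^4/4 + 2*y^3/3 + 3*y^2/2 + y - 4*exp(k*y)/k


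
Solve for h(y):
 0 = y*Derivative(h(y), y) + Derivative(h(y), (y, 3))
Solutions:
 h(y) = C1 + Integral(C2*airyai(-y) + C3*airybi(-y), y)


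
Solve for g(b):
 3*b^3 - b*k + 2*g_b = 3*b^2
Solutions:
 g(b) = C1 - 3*b^4/8 + b^3/2 + b^2*k/4


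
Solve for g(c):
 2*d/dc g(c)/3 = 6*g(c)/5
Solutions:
 g(c) = C1*exp(9*c/5)


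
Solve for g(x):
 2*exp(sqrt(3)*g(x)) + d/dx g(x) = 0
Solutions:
 g(x) = sqrt(3)*(2*log(1/(C1 + 2*x)) - log(3))/6


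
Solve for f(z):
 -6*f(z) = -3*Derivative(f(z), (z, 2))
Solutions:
 f(z) = C1*exp(-sqrt(2)*z) + C2*exp(sqrt(2)*z)


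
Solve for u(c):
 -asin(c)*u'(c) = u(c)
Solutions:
 u(c) = C1*exp(-Integral(1/asin(c), c))


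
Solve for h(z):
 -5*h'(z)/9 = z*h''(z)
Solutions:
 h(z) = C1 + C2*z^(4/9)


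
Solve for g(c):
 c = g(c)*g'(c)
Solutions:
 g(c) = -sqrt(C1 + c^2)
 g(c) = sqrt(C1 + c^2)


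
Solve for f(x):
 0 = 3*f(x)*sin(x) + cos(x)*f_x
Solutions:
 f(x) = C1*cos(x)^3


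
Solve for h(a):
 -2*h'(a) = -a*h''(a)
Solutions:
 h(a) = C1 + C2*a^3


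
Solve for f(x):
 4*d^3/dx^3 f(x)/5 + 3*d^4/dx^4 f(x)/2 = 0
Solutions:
 f(x) = C1 + C2*x + C3*x^2 + C4*exp(-8*x/15)


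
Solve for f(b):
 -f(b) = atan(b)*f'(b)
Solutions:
 f(b) = C1*exp(-Integral(1/atan(b), b))


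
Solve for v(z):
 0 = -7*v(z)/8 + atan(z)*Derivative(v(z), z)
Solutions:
 v(z) = C1*exp(7*Integral(1/atan(z), z)/8)


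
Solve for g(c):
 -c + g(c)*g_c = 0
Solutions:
 g(c) = -sqrt(C1 + c^2)
 g(c) = sqrt(C1 + c^2)


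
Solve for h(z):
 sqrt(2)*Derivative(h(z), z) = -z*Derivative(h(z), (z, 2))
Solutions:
 h(z) = C1 + C2*z^(1 - sqrt(2))


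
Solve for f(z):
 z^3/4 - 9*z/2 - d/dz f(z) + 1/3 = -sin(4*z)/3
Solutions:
 f(z) = C1 + z^4/16 - 9*z^2/4 + z/3 - cos(4*z)/12


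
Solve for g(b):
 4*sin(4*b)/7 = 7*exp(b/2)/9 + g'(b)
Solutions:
 g(b) = C1 - 14*exp(b/2)/9 - cos(4*b)/7


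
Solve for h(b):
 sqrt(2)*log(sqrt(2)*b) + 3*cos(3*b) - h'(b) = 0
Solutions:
 h(b) = C1 + sqrt(2)*b*(log(b) - 1) + sqrt(2)*b*log(2)/2 + sin(3*b)


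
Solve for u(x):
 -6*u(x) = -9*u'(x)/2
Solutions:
 u(x) = C1*exp(4*x/3)


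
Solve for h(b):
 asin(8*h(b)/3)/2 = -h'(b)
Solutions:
 Integral(1/asin(8*_y/3), (_y, h(b))) = C1 - b/2


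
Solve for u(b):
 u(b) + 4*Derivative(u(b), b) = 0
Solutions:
 u(b) = C1*exp(-b/4)


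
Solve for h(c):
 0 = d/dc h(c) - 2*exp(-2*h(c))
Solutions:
 h(c) = log(-sqrt(C1 + 4*c))
 h(c) = log(C1 + 4*c)/2


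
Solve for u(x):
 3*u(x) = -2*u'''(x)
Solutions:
 u(x) = C3*exp(-2^(2/3)*3^(1/3)*x/2) + (C1*sin(2^(2/3)*3^(5/6)*x/4) + C2*cos(2^(2/3)*3^(5/6)*x/4))*exp(2^(2/3)*3^(1/3)*x/4)


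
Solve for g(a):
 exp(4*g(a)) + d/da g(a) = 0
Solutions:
 g(a) = log(-I*(1/(C1 + 4*a))^(1/4))
 g(a) = log(I*(1/(C1 + 4*a))^(1/4))
 g(a) = log(-(1/(C1 + 4*a))^(1/4))
 g(a) = log(1/(C1 + 4*a))/4


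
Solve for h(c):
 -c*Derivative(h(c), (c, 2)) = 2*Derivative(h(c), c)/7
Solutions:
 h(c) = C1 + C2*c^(5/7)


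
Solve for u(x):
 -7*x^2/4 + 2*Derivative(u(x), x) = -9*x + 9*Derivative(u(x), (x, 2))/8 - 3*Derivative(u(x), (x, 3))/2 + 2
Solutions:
 u(x) = C1 + 7*x^3/24 - 225*x^2/128 - 2345*x/1024 + (C2*sin(sqrt(687)*x/24) + C3*cos(sqrt(687)*x/24))*exp(3*x/8)


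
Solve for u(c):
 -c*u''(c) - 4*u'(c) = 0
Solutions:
 u(c) = C1 + C2/c^3


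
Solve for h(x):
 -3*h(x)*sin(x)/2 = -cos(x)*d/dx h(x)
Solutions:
 h(x) = C1/cos(x)^(3/2)


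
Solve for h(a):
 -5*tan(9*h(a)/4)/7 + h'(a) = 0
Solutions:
 h(a) = -4*asin(C1*exp(45*a/28))/9 + 4*pi/9
 h(a) = 4*asin(C1*exp(45*a/28))/9


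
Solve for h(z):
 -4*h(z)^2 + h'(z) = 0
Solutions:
 h(z) = -1/(C1 + 4*z)


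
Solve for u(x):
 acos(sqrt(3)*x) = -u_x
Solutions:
 u(x) = C1 - x*acos(sqrt(3)*x) + sqrt(3)*sqrt(1 - 3*x^2)/3


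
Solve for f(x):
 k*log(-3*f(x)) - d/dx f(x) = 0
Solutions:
 Integral(1/(log(-_y) + log(3)), (_y, f(x))) = C1 + k*x


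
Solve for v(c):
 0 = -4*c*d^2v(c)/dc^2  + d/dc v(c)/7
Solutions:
 v(c) = C1 + C2*c^(29/28)


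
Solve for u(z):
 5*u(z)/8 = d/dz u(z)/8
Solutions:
 u(z) = C1*exp(5*z)


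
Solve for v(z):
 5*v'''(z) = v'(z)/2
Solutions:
 v(z) = C1 + C2*exp(-sqrt(10)*z/10) + C3*exp(sqrt(10)*z/10)


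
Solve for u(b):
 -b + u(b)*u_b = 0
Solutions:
 u(b) = -sqrt(C1 + b^2)
 u(b) = sqrt(C1 + b^2)


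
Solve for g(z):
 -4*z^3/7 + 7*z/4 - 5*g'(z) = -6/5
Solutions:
 g(z) = C1 - z^4/35 + 7*z^2/40 + 6*z/25


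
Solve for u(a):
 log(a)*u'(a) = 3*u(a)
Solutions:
 u(a) = C1*exp(3*li(a))


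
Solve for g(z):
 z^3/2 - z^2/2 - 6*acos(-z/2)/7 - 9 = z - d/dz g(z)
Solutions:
 g(z) = C1 - z^4/8 + z^3/6 + z^2/2 + 6*z*acos(-z/2)/7 + 9*z + 6*sqrt(4 - z^2)/7


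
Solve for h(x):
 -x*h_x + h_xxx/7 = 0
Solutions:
 h(x) = C1 + Integral(C2*airyai(7^(1/3)*x) + C3*airybi(7^(1/3)*x), x)


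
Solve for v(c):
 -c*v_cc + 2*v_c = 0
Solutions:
 v(c) = C1 + C2*c^3


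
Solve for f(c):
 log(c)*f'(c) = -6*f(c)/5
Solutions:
 f(c) = C1*exp(-6*li(c)/5)


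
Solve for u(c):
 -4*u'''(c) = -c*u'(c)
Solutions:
 u(c) = C1 + Integral(C2*airyai(2^(1/3)*c/2) + C3*airybi(2^(1/3)*c/2), c)


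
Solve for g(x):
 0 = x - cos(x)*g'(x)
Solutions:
 g(x) = C1 + Integral(x/cos(x), x)


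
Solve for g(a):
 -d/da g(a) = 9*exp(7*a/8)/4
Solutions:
 g(a) = C1 - 18*exp(7*a/8)/7


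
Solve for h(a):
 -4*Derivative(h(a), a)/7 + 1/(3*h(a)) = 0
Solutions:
 h(a) = -sqrt(C1 + 42*a)/6
 h(a) = sqrt(C1 + 42*a)/6


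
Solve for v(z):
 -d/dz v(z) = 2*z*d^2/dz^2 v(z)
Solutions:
 v(z) = C1 + C2*sqrt(z)


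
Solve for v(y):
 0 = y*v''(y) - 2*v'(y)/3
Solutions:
 v(y) = C1 + C2*y^(5/3)


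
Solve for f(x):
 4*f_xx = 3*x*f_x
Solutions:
 f(x) = C1 + C2*erfi(sqrt(6)*x/4)


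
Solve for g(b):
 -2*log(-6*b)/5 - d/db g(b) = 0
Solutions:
 g(b) = C1 - 2*b*log(-b)/5 + 2*b*(1 - log(6))/5


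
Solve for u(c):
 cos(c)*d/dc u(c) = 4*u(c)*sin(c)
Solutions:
 u(c) = C1/cos(c)^4


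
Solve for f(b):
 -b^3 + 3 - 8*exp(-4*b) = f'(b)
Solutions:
 f(b) = C1 - b^4/4 + 3*b + 2*exp(-4*b)


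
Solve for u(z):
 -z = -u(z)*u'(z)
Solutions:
 u(z) = -sqrt(C1 + z^2)
 u(z) = sqrt(C1 + z^2)


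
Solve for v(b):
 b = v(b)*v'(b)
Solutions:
 v(b) = -sqrt(C1 + b^2)
 v(b) = sqrt(C1 + b^2)


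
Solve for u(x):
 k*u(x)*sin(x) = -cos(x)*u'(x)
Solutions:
 u(x) = C1*exp(k*log(cos(x)))


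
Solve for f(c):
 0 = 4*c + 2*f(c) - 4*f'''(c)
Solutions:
 f(c) = C3*exp(2^(2/3)*c/2) - 2*c + (C1*sin(2^(2/3)*sqrt(3)*c/4) + C2*cos(2^(2/3)*sqrt(3)*c/4))*exp(-2^(2/3)*c/4)


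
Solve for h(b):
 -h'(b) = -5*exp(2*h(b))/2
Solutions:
 h(b) = log(-sqrt(-1/(C1 + 5*b)))
 h(b) = log(-1/(C1 + 5*b))/2


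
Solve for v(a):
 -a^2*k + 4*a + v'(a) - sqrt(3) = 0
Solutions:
 v(a) = C1 + a^3*k/3 - 2*a^2 + sqrt(3)*a


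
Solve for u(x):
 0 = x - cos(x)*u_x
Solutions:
 u(x) = C1 + Integral(x/cos(x), x)


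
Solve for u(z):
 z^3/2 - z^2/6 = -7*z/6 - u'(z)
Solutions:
 u(z) = C1 - z^4/8 + z^3/18 - 7*z^2/12


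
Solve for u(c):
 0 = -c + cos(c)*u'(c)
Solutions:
 u(c) = C1 + Integral(c/cos(c), c)


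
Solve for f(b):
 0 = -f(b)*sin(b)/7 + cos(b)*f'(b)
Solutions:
 f(b) = C1/cos(b)^(1/7)


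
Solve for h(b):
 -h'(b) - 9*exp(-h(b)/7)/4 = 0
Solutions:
 h(b) = 7*log(C1 - 9*b/28)


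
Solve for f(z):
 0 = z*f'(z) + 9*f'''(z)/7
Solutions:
 f(z) = C1 + Integral(C2*airyai(-21^(1/3)*z/3) + C3*airybi(-21^(1/3)*z/3), z)


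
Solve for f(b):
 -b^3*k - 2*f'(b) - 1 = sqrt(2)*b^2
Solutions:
 f(b) = C1 - b^4*k/8 - sqrt(2)*b^3/6 - b/2


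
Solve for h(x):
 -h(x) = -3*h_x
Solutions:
 h(x) = C1*exp(x/3)


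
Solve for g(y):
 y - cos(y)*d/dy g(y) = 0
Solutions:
 g(y) = C1 + Integral(y/cos(y), y)


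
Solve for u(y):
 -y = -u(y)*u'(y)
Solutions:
 u(y) = -sqrt(C1 + y^2)
 u(y) = sqrt(C1 + y^2)


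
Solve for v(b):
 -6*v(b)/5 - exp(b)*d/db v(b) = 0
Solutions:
 v(b) = C1*exp(6*exp(-b)/5)


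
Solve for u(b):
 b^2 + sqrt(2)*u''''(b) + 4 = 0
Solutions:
 u(b) = C1 + C2*b + C3*b^2 + C4*b^3 - sqrt(2)*b^6/720 - sqrt(2)*b^4/12


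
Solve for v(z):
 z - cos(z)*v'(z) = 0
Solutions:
 v(z) = C1 + Integral(z/cos(z), z)


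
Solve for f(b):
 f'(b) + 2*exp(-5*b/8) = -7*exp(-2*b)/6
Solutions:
 f(b) = C1 + 7*exp(-2*b)/12 + 16*exp(-5*b/8)/5


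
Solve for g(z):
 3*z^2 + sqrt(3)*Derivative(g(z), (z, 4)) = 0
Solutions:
 g(z) = C1 + C2*z + C3*z^2 + C4*z^3 - sqrt(3)*z^6/360


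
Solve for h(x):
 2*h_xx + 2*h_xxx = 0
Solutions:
 h(x) = C1 + C2*x + C3*exp(-x)


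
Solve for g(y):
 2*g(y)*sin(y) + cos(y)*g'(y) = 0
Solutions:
 g(y) = C1*cos(y)^2


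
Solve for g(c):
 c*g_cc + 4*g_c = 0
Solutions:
 g(c) = C1 + C2/c^3


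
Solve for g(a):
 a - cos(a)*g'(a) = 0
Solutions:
 g(a) = C1 + Integral(a/cos(a), a)


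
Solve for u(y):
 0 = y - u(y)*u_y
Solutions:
 u(y) = -sqrt(C1 + y^2)
 u(y) = sqrt(C1 + y^2)


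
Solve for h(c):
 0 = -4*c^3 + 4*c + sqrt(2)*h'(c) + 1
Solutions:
 h(c) = C1 + sqrt(2)*c^4/2 - sqrt(2)*c^2 - sqrt(2)*c/2


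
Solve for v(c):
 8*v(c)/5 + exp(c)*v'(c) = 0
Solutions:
 v(c) = C1*exp(8*exp(-c)/5)


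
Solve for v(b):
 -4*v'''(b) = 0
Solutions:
 v(b) = C1 + C2*b + C3*b^2


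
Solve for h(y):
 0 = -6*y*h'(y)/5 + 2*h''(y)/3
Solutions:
 h(y) = C1 + C2*erfi(3*sqrt(10)*y/10)


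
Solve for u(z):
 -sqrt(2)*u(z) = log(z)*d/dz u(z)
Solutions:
 u(z) = C1*exp(-sqrt(2)*li(z))


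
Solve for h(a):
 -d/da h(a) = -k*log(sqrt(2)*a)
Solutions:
 h(a) = C1 + a*k*log(a) - a*k + a*k*log(2)/2


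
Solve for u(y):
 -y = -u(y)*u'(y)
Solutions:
 u(y) = -sqrt(C1 + y^2)
 u(y) = sqrt(C1 + y^2)


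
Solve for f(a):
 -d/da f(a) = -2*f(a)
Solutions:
 f(a) = C1*exp(2*a)


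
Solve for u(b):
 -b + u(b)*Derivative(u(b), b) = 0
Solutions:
 u(b) = -sqrt(C1 + b^2)
 u(b) = sqrt(C1 + b^2)


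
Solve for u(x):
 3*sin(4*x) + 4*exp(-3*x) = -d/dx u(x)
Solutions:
 u(x) = C1 + 3*cos(4*x)/4 + 4*exp(-3*x)/3


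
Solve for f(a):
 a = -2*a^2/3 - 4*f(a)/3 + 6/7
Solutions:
 f(a) = -a^2/2 - 3*a/4 + 9/14


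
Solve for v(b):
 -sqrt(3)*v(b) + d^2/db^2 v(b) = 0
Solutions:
 v(b) = C1*exp(-3^(1/4)*b) + C2*exp(3^(1/4)*b)


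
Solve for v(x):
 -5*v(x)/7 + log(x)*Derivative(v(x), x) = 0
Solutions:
 v(x) = C1*exp(5*li(x)/7)


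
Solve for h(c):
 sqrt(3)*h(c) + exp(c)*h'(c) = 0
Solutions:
 h(c) = C1*exp(sqrt(3)*exp(-c))


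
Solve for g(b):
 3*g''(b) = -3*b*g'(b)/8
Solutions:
 g(b) = C1 + C2*erf(b/4)


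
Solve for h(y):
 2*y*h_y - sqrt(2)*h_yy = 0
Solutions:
 h(y) = C1 + C2*erfi(2^(3/4)*y/2)


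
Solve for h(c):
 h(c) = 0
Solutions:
 h(c) = 0


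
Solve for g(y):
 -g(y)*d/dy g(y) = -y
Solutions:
 g(y) = -sqrt(C1 + y^2)
 g(y) = sqrt(C1 + y^2)


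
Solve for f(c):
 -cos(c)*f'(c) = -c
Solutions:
 f(c) = C1 + Integral(c/cos(c), c)


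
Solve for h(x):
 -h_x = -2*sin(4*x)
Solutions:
 h(x) = C1 - cos(4*x)/2


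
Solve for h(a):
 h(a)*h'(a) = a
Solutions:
 h(a) = -sqrt(C1 + a^2)
 h(a) = sqrt(C1 + a^2)


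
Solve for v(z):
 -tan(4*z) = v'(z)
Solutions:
 v(z) = C1 + log(cos(4*z))/4


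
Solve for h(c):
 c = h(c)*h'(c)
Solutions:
 h(c) = -sqrt(C1 + c^2)
 h(c) = sqrt(C1 + c^2)


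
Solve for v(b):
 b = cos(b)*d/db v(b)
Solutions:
 v(b) = C1 + Integral(b/cos(b), b)


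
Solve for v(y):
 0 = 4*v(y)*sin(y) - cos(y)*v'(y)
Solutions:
 v(y) = C1/cos(y)^4


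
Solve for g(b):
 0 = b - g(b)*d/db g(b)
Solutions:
 g(b) = -sqrt(C1 + b^2)
 g(b) = sqrt(C1 + b^2)


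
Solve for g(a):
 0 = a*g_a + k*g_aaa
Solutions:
 g(a) = C1 + Integral(C2*airyai(a*(-1/k)^(1/3)) + C3*airybi(a*(-1/k)^(1/3)), a)


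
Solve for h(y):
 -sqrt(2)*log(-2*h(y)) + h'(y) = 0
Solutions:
 -sqrt(2)*Integral(1/(log(-_y) + log(2)), (_y, h(y)))/2 = C1 - y


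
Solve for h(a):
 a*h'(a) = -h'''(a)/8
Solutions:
 h(a) = C1 + Integral(C2*airyai(-2*a) + C3*airybi(-2*a), a)


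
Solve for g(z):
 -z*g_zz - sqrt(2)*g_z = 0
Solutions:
 g(z) = C1 + C2*z^(1 - sqrt(2))


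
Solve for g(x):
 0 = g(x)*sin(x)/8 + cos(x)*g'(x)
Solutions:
 g(x) = C1*cos(x)^(1/8)


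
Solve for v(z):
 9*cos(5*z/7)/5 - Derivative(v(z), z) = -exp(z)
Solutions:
 v(z) = C1 + exp(z) + 63*sin(5*z/7)/25


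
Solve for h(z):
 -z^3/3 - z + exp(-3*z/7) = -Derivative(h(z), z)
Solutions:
 h(z) = C1 + z^4/12 + z^2/2 + 7*exp(-3*z/7)/3


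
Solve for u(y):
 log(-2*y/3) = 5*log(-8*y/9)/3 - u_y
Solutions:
 u(y) = C1 + 2*y*log(-y)/3 + y*(-7*log(3)/3 - 2/3 + 4*log(2))


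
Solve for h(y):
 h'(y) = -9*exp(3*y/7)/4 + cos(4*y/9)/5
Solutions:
 h(y) = C1 - 21*exp(3*y/7)/4 + 9*sin(4*y/9)/20


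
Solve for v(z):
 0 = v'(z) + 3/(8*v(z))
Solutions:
 v(z) = -sqrt(C1 - 3*z)/2
 v(z) = sqrt(C1 - 3*z)/2


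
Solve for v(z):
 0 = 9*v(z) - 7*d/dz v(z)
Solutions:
 v(z) = C1*exp(9*z/7)


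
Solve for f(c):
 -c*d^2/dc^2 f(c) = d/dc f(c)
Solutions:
 f(c) = C1 + C2*log(c)


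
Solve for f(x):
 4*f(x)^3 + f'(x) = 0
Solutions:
 f(x) = -sqrt(2)*sqrt(-1/(C1 - 4*x))/2
 f(x) = sqrt(2)*sqrt(-1/(C1 - 4*x))/2


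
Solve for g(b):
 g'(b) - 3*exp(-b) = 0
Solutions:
 g(b) = C1 - 3*exp(-b)


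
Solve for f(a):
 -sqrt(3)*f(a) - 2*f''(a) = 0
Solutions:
 f(a) = C1*sin(sqrt(2)*3^(1/4)*a/2) + C2*cos(sqrt(2)*3^(1/4)*a/2)


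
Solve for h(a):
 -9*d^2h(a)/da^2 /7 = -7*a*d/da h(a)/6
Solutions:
 h(a) = C1 + C2*erfi(7*sqrt(3)*a/18)


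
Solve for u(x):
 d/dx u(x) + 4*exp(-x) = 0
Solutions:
 u(x) = C1 + 4*exp(-x)


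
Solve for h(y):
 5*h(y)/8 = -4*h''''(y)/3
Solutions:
 h(y) = (C1*sin(30^(1/4)*y/4) + C2*cos(30^(1/4)*y/4))*exp(-30^(1/4)*y/4) + (C3*sin(30^(1/4)*y/4) + C4*cos(30^(1/4)*y/4))*exp(30^(1/4)*y/4)


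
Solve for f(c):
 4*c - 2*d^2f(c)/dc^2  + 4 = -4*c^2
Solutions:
 f(c) = C1 + C2*c + c^4/6 + c^3/3 + c^2


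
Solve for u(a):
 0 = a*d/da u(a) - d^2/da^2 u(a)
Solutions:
 u(a) = C1 + C2*erfi(sqrt(2)*a/2)


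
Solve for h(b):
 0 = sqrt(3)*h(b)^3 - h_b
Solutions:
 h(b) = -sqrt(2)*sqrt(-1/(C1 + sqrt(3)*b))/2
 h(b) = sqrt(2)*sqrt(-1/(C1 + sqrt(3)*b))/2


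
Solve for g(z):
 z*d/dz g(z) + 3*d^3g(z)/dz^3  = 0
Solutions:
 g(z) = C1 + Integral(C2*airyai(-3^(2/3)*z/3) + C3*airybi(-3^(2/3)*z/3), z)


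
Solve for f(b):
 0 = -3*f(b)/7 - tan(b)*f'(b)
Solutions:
 f(b) = C1/sin(b)^(3/7)


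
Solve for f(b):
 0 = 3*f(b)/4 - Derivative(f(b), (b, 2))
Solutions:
 f(b) = C1*exp(-sqrt(3)*b/2) + C2*exp(sqrt(3)*b/2)


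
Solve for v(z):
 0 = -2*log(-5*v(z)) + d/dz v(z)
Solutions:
 -Integral(1/(log(-_y) + log(5)), (_y, v(z)))/2 = C1 - z


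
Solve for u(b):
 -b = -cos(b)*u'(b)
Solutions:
 u(b) = C1 + Integral(b/cos(b), b)


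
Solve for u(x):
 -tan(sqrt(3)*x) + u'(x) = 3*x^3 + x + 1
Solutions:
 u(x) = C1 + 3*x^4/4 + x^2/2 + x - sqrt(3)*log(cos(sqrt(3)*x))/3


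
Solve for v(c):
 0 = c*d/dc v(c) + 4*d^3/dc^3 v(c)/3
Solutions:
 v(c) = C1 + Integral(C2*airyai(-6^(1/3)*c/2) + C3*airybi(-6^(1/3)*c/2), c)


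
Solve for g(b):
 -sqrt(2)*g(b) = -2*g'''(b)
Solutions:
 g(b) = C3*exp(2^(5/6)*b/2) + (C1*sin(2^(5/6)*sqrt(3)*b/4) + C2*cos(2^(5/6)*sqrt(3)*b/4))*exp(-2^(5/6)*b/4)


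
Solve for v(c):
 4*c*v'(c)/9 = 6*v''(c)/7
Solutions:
 v(c) = C1 + C2*erfi(sqrt(21)*c/9)


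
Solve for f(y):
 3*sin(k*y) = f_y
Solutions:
 f(y) = C1 - 3*cos(k*y)/k


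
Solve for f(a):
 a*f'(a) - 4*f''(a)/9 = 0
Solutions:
 f(a) = C1 + C2*erfi(3*sqrt(2)*a/4)


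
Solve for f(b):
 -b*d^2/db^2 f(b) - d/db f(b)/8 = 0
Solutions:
 f(b) = C1 + C2*b^(7/8)


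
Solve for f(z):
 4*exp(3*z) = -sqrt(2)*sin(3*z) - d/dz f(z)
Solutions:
 f(z) = C1 - 4*exp(3*z)/3 + sqrt(2)*cos(3*z)/3


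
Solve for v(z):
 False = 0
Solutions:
 v(z) = C1 - 6*z*acos(-z/2)/7 + zoo*z - 6*sqrt(4 - z^2)/7


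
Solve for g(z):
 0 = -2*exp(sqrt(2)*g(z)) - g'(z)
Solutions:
 g(z) = sqrt(2)*(2*log(1/(C1 + 2*z)) - log(2))/4


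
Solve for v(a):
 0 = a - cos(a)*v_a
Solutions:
 v(a) = C1 + Integral(a/cos(a), a)


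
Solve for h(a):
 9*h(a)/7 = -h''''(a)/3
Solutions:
 h(a) = (C1*sin(sqrt(2)*21^(3/4)*a/14) + C2*cos(sqrt(2)*21^(3/4)*a/14))*exp(-sqrt(2)*21^(3/4)*a/14) + (C3*sin(sqrt(2)*21^(3/4)*a/14) + C4*cos(sqrt(2)*21^(3/4)*a/14))*exp(sqrt(2)*21^(3/4)*a/14)
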